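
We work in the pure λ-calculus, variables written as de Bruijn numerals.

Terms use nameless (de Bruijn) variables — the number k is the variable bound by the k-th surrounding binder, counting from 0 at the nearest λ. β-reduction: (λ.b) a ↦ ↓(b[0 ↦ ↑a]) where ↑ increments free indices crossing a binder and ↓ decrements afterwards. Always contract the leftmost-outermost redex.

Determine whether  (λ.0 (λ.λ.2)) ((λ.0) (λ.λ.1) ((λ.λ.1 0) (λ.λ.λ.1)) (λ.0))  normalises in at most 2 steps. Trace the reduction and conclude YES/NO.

Answer: NO — after 2 steps the term is (λ.λ.1) ((λ.λ.1 0) (λ.λ.λ.1)) (λ.0) (λ.λ.(λ.0) (λ.λ.1) ((λ.λ.1 0) (λ.λ.λ.1)) (λ.0)), not yet normal

Working:
  start: (λ.0 (λ.λ.2)) ((λ.0) (λ.λ.1) ((λ.λ.1 0) (λ.λ.λ.1)) (λ.0))
  [1] (λ.0) (λ.λ.1) ((λ.λ.1 0) (λ.λ.λ.1)) (λ.0) (λ.λ.(λ.0) (λ.λ.1) ((λ.λ.1 0) (λ.λ.λ.1)) (λ.0))
  [2] (λ.λ.1) ((λ.λ.1 0) (λ.λ.λ.1)) (λ.0) (λ.λ.(λ.0) (λ.λ.1) ((λ.λ.1 0) (λ.λ.λ.1)) (λ.0))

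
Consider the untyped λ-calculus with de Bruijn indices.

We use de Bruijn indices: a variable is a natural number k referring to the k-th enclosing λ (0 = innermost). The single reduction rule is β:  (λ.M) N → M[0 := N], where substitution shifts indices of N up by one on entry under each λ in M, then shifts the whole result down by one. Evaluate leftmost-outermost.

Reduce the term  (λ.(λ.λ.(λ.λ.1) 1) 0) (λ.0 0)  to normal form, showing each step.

Answer: normal form = λ.λ.λ.0 0  (in 3 steps)

Working:
  start: (λ.(λ.λ.(λ.λ.1) 1) 0) (λ.0 0)
  [1] (λ.λ.(λ.λ.1) 1) (λ.0 0)
  [2] λ.(λ.λ.1) (λ.0 0)
  [3] λ.λ.λ.0 0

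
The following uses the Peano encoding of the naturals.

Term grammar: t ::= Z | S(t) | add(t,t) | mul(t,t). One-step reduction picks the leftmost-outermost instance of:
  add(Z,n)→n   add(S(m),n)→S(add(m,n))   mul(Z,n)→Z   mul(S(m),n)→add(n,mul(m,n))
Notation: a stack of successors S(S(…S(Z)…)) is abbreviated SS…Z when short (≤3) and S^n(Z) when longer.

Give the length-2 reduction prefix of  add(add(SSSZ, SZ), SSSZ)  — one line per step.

  start: add(add(SSSZ, SZ), SSSZ)
  step 1: add(S(add(SSZ, SZ)), SSSZ)
  step 2: S(add(add(SSZ, SZ), SSSZ))

Answer: after 2 steps: S(add(add(SSZ, SZ), SSSZ))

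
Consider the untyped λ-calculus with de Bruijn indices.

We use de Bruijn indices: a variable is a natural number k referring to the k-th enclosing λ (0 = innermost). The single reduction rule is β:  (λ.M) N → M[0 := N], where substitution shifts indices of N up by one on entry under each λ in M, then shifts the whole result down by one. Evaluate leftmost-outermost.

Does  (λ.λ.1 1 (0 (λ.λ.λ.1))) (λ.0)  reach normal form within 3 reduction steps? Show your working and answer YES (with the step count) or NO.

Answer: YES — reaches normal form λ.0 (λ.λ.λ.1) in 3 ≤ 3 steps

Derivation:
  start: (λ.λ.1 1 (0 (λ.λ.λ.1))) (λ.0)
  step 1: λ.(λ.0) (λ.0) (0 (λ.λ.λ.1))
  step 2: λ.(λ.0) (0 (λ.λ.λ.1))
  step 3: λ.0 (λ.λ.λ.1)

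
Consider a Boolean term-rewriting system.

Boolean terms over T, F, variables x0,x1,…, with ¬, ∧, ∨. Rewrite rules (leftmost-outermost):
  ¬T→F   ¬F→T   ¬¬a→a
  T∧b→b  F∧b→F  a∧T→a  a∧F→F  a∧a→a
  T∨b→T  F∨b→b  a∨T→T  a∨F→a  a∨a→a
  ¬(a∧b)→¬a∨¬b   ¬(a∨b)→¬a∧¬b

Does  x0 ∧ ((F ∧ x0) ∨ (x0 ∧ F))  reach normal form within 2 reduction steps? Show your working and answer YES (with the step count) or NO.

Answer: NO — after 2 steps the term is x0 ∧ (x0 ∧ F), not yet normal

Working:
  start: x0 ∧ ((F ∧ x0) ∨ (x0 ∧ F))
  step 1: x0 ∧ (F ∨ (x0 ∧ F))
  step 2: x0 ∧ (x0 ∧ F)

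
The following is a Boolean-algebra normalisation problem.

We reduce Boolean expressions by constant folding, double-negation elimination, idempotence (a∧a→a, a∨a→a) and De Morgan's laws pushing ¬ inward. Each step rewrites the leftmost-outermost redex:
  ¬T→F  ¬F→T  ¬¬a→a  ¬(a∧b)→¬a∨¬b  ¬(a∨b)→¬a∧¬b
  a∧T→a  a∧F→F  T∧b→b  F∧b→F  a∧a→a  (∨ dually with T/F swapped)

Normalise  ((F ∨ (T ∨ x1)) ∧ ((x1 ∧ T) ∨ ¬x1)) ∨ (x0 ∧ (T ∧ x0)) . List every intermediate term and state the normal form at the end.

  start: ((F ∨ (T ∨ x1)) ∧ ((x1 ∧ T) ∨ ¬x1)) ∨ (x0 ∧ (T ∧ x0))
  →1  ((T ∨ x1) ∧ ((x1 ∧ T) ∨ ¬x1)) ∨ (x0 ∧ (T ∧ x0))
  →2  (T ∧ ((x1 ∧ T) ∨ ¬x1)) ∨ (x0 ∧ (T ∧ x0))
  →3  ((x1 ∧ T) ∨ ¬x1) ∨ (x0 ∧ (T ∧ x0))
  →4  (x1 ∨ ¬x1) ∨ (x0 ∧ (T ∧ x0))
  →5  (x1 ∨ ¬x1) ∨ (x0 ∧ x0)
  →6  (x1 ∨ ¬x1) ∨ x0

Answer: normal form = (x1 ∨ ¬x1) ∨ x0  (in 6 steps)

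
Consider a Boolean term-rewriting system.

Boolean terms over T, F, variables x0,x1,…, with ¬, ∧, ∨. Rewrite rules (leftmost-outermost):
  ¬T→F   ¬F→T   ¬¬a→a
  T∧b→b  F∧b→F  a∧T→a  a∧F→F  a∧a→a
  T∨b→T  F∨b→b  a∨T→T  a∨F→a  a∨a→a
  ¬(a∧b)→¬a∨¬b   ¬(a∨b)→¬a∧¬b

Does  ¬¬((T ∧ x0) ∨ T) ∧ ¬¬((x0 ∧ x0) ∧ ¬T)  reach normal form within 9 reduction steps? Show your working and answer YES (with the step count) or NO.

  start: ¬¬((T ∧ x0) ∨ T) ∧ ¬¬((x0 ∧ x0) ∧ ¬T)
  step 1: ((T ∧ x0) ∨ T) ∧ ¬¬((x0 ∧ x0) ∧ ¬T)
  step 2: T ∧ ¬¬((x0 ∧ x0) ∧ ¬T)
  step 3: ¬¬((x0 ∧ x0) ∧ ¬T)
  step 4: (x0 ∧ x0) ∧ ¬T
  step 5: x0 ∧ ¬T
  step 6: x0 ∧ F
  step 7: F

Answer: YES — reaches normal form F in 7 ≤ 9 steps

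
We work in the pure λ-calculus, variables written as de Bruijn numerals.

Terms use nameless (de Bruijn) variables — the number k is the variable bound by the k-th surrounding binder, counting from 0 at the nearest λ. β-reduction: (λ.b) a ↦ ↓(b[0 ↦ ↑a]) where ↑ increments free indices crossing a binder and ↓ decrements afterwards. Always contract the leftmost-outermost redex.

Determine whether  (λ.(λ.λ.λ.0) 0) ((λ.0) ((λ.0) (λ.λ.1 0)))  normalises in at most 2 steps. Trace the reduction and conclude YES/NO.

  start: (λ.(λ.λ.λ.0) 0) ((λ.0) ((λ.0) (λ.λ.1 0)))
  [1] (λ.λ.λ.0) ((λ.0) ((λ.0) (λ.λ.1 0)))
  [2] λ.λ.0

Answer: YES — reaches normal form λ.λ.0 in 2 ≤ 2 steps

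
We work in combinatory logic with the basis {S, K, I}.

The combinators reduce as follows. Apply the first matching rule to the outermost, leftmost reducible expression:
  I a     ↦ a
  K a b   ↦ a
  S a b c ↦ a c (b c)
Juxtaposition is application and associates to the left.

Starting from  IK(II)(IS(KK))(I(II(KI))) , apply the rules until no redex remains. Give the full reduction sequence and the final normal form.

  start: IK(II)(IS(KK))(I(II(KI)))
  →1  K(II)(IS(KK))(I(II(KI)))
  →2  II(I(II(KI)))
  →3  I(I(II(KI)))
  →4  I(II(KI))
  →5  II(KI)
  →6  I(KI)
  →7  KI

Answer: normal form = KI  (in 7 steps)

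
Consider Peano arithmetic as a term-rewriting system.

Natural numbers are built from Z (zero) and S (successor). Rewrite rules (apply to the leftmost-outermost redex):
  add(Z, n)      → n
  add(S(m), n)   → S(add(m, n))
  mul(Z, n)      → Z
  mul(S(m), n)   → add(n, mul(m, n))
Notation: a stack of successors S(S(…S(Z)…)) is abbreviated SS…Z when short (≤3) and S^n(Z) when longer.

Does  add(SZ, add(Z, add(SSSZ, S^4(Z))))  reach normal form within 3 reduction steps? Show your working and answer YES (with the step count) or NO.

  start: add(SZ, add(Z, add(SSSZ, S^4(Z))))
  [1] S(add(Z, add(Z, add(SSSZ, S^4(Z)))))
  [2] S(add(Z, add(SSSZ, S^4(Z))))
  [3] S(add(SSSZ, S^4(Z)))

Answer: NO — after 3 steps the term is S(add(SSSZ, S^4(Z))), not yet normal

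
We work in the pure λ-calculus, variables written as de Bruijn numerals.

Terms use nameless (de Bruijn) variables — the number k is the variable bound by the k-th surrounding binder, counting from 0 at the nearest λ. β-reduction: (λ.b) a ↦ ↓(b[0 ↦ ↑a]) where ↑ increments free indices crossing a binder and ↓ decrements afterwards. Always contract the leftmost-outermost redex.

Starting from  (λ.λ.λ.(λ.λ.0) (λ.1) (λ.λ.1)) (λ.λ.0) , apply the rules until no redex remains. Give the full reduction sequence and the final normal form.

  start: (λ.λ.λ.(λ.λ.0) (λ.1) (λ.λ.1)) (λ.λ.0)
  step 1: λ.λ.(λ.λ.0) (λ.1) (λ.λ.1)
  step 2: λ.λ.(λ.0) (λ.λ.1)
  step 3: λ.λ.λ.λ.1

Answer: normal form = λ.λ.λ.λ.1  (in 3 steps)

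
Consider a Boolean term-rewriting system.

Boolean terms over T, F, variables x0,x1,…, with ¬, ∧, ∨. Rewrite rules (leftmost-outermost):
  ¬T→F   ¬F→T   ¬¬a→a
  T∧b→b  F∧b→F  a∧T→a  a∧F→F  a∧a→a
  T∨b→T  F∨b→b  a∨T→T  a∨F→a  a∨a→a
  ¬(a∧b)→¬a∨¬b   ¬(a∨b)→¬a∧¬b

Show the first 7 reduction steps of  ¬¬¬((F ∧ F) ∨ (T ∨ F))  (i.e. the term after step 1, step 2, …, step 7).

  start: ¬¬¬((F ∧ F) ∨ (T ∨ F))
  →1  ¬((F ∧ F) ∨ (T ∨ F))
  →2  ¬(F ∧ F) ∧ ¬(T ∨ F)
  →3  (¬F ∨ ¬F) ∧ ¬(T ∨ F)
  →4  ¬F ∧ ¬(T ∨ F)
  →5  T ∧ ¬(T ∨ F)
  →6  ¬(T ∨ F)
  →7  ¬T ∧ ¬F

Answer: after 7 steps: ¬T ∧ ¬F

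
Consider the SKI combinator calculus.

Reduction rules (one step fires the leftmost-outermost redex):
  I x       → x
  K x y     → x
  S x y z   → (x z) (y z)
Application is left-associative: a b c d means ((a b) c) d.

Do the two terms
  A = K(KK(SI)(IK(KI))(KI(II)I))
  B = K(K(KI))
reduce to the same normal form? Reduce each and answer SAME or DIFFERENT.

Term A:
  start: K(KK(SI)(IK(KI))(KI(II)I))
  [1] K(K(IK(KI))(KI(II)I))
  [2] K(IK(KI))
  [3] K(K(KI))

Term B:
  start: K(K(KI))

Answer: SAME — A ⇓ K(K(KI)), B ⇓ K(K(KI))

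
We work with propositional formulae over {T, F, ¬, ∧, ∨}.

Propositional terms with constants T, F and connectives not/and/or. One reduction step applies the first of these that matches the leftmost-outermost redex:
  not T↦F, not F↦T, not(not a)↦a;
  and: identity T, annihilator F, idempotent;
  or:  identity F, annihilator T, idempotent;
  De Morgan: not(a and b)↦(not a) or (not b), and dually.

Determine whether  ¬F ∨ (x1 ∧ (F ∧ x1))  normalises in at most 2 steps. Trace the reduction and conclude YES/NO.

  start: ¬F ∨ (x1 ∧ (F ∧ x1))
  step 1: T ∨ (x1 ∧ (F ∧ x1))
  step 2: T

Answer: YES — reaches normal form T in 2 ≤ 2 steps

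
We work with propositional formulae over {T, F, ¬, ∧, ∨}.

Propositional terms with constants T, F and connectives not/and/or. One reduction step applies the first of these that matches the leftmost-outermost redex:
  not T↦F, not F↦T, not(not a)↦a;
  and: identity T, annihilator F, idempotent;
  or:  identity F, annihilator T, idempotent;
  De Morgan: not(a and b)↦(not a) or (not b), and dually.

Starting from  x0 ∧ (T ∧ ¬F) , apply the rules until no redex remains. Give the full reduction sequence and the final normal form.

Answer: normal form = x0  (in 3 steps)

Derivation:
  start: x0 ∧ (T ∧ ¬F)
  step 1: x0 ∧ ¬F
  step 2: x0 ∧ T
  step 3: x0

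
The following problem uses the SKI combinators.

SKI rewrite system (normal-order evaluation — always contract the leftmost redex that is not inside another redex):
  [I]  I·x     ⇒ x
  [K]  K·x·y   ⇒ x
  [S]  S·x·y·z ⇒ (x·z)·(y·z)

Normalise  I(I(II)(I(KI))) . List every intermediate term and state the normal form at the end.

  start: I(I(II)(I(KI)))
  step 1: I(II)(I(KI))
  step 2: II(I(KI))
  step 3: I(I(KI))
  step 4: I(KI)
  step 5: KI

Answer: normal form = KI  (in 5 steps)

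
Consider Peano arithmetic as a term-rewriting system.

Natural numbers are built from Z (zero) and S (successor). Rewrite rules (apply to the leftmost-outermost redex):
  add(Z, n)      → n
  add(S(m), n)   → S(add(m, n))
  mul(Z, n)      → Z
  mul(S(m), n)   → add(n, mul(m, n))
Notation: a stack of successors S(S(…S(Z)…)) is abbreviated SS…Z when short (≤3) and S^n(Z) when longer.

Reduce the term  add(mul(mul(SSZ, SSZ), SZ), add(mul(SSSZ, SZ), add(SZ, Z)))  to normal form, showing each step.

  start: add(mul(mul(SSZ, SSZ), SZ), add(mul(SSSZ, SZ), add(SZ, Z)))
  step 1: add(mul(add(SSZ, mul(SZ, SSZ)), SZ), add(mul(SSSZ, SZ), add(SZ, Z)))
  step 2: add(mul(S(add(SZ, mul(SZ, SSZ))), SZ), add(mul(SSSZ, SZ), add(SZ, Z)))
  step 3: add(add(SZ, mul(add(SZ, mul(SZ, SSZ)), SZ)), add(mul(SSSZ, SZ), add(SZ, Z)))
  step 4: add(S(add(Z, mul(add(SZ, mul(SZ, SSZ)), SZ))), add(mul(SSSZ, SZ), add(SZ, Z)))
  step 5: S(add(add(Z, mul(add(SZ, mul(SZ, SSZ)), SZ)), add(mul(SSSZ, SZ), add(SZ, Z))))
  step 6: S(add(mul(add(SZ, mul(SZ, SSZ)), SZ), add(mul(SSSZ, SZ), add(SZ, Z))))
  step 7: S(add(mul(S(add(Z, mul(SZ, SSZ))), SZ), add(mul(SSSZ, SZ), add(SZ, Z))))
  step 8: S(add(add(SZ, mul(add(Z, mul(SZ, SSZ)), SZ)), add(mul(SSSZ, SZ), add(SZ, Z))))
  step 9: S(add(S(add(Z, mul(add(Z, mul(SZ, SSZ)), SZ))), add(mul(SSSZ, SZ), add(SZ, Z))))
  step 10: S(S(add(add(Z, mul(add(Z, mul(SZ, SSZ)), SZ)), add(mul(SSSZ, SZ), add(SZ, Z)))))
  step 11: S(S(add(mul(add(Z, mul(SZ, SSZ)), SZ), add(mul(SSSZ, SZ), add(SZ, Z)))))
  step 12: S(S(add(mul(mul(SZ, SSZ), SZ), add(mul(SSSZ, SZ), add(SZ, Z)))))
  step 13: S(S(add(mul(add(SSZ, mul(Z, SSZ)), SZ), add(mul(SSSZ, SZ), add(SZ, Z)))))
  step 14: S(S(add(mul(S(add(SZ, mul(Z, SSZ))), SZ), add(mul(SSSZ, SZ), add(SZ, Z)))))
  step 15: S(S(add(add(SZ, mul(add(SZ, mul(Z, SSZ)), SZ)), add(mul(SSSZ, SZ), add(SZ, Z)))))
  step 16: S(S(add(S(add(Z, mul(add(SZ, mul(Z, SSZ)), SZ))), add(mul(SSSZ, SZ), add(SZ, Z)))))
  step 17: S(S(S(add(add(Z, mul(add(SZ, mul(Z, SSZ)), SZ)), add(mul(SSSZ, SZ), add(SZ, Z))))))
  step 18: S(S(S(add(mul(add(SZ, mul(Z, SSZ)), SZ), add(mul(SSSZ, SZ), add(SZ, Z))))))
  step 19: S(S(S(add(mul(S(add(Z, mul(Z, SSZ))), SZ), add(mul(SSSZ, SZ), add(SZ, Z))))))
  step 20: S(S(S(add(add(SZ, mul(add(Z, mul(Z, SSZ)), SZ)), add(mul(SSSZ, SZ), add(SZ, Z))))))
  step 21: S(S(S(add(S(add(Z, mul(add(Z, mul(Z, SSZ)), SZ))), add(mul(SSSZ, SZ), add(SZ, Z))))))
  step 22: S(S(S(S(add(add(Z, mul(add(Z, mul(Z, SSZ)), SZ)), add(mul(SSSZ, SZ), add(SZ, Z)))))))
  step 23: S(S(S(S(add(mul(add(Z, mul(Z, SSZ)), SZ), add(mul(SSSZ, SZ), add(SZ, Z)))))))
  step 24: S(S(S(S(add(mul(mul(Z, SSZ), SZ), add(mul(SSSZ, SZ), add(SZ, Z)))))))
  step 25: S(S(S(S(add(mul(Z, SZ), add(mul(SSSZ, SZ), add(SZ, Z)))))))
  step 26: S(S(S(S(add(Z, add(mul(SSSZ, SZ), add(SZ, Z)))))))
  step 27: S(S(S(S(add(mul(SSSZ, SZ), add(SZ, Z))))))
  step 28: S(S(S(S(add(add(SZ, mul(SSZ, SZ)), add(SZ, Z))))))
  step 29: S(S(S(S(add(S(add(Z, mul(SSZ, SZ))), add(SZ, Z))))))
  step 30: S(S(S(S(S(add(add(Z, mul(SSZ, SZ)), add(SZ, Z)))))))
  step 31: S(S(S(S(S(add(mul(SSZ, SZ), add(SZ, Z)))))))
  step 32: S(S(S(S(S(add(add(SZ, mul(SZ, SZ)), add(SZ, Z)))))))
  step 33: S(S(S(S(S(add(S(add(Z, mul(SZ, SZ))), add(SZ, Z)))))))
  step 34: S(S(S(S(S(S(add(add(Z, mul(SZ, SZ)), add(SZ, Z))))))))
  step 35: S(S(S(S(S(S(add(mul(SZ, SZ), add(SZ, Z))))))))
  step 36: S(S(S(S(S(S(add(add(SZ, mul(Z, SZ)), add(SZ, Z))))))))
  step 37: S(S(S(S(S(S(add(S(add(Z, mul(Z, SZ))), add(SZ, Z))))))))
  step 38: S(S(S(S(S(S(S(add(add(Z, mul(Z, SZ)), add(SZ, Z)))))))))
  step 39: S(S(S(S(S(S(S(add(mul(Z, SZ), add(SZ, Z)))))))))
  step 40: S(S(S(S(S(S(S(add(Z, add(SZ, Z)))))))))
  step 41: S(S(S(S(S(S(S(add(SZ, Z))))))))
  step 42: S(S(S(S(S(S(S(S(add(Z, Z)))))))))
  step 43: S^8(Z)

Answer: normal form = S^8(Z)  (in 43 steps)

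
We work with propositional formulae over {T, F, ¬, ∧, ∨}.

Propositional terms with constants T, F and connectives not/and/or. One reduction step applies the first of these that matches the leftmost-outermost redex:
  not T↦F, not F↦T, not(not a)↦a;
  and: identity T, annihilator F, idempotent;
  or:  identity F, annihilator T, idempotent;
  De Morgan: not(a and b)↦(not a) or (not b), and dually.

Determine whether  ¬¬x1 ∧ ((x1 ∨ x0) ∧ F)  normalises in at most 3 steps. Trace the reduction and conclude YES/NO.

  start: ¬¬x1 ∧ ((x1 ∨ x0) ∧ F)
  →1  x1 ∧ ((x1 ∨ x0) ∧ F)
  →2  x1 ∧ F
  →3  F

Answer: YES — reaches normal form F in 3 ≤ 3 steps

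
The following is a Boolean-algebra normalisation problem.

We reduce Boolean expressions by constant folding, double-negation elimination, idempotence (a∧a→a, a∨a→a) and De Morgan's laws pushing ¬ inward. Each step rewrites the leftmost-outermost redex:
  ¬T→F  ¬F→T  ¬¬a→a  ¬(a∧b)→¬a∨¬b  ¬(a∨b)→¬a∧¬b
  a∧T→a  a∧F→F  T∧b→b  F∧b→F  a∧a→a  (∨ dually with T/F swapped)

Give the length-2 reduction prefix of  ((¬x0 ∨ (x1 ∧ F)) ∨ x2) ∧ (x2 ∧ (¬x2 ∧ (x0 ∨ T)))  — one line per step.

  start: ((¬x0 ∨ (x1 ∧ F)) ∨ x2) ∧ (x2 ∧ (¬x2 ∧ (x0 ∨ T)))
  step 1: ((¬x0 ∨ F) ∨ x2) ∧ (x2 ∧ (¬x2 ∧ (x0 ∨ T)))
  step 2: (¬x0 ∨ x2) ∧ (x2 ∧ (¬x2 ∧ (x0 ∨ T)))

Answer: after 2 steps: (¬x0 ∨ x2) ∧ (x2 ∧ (¬x2 ∧ (x0 ∨ T)))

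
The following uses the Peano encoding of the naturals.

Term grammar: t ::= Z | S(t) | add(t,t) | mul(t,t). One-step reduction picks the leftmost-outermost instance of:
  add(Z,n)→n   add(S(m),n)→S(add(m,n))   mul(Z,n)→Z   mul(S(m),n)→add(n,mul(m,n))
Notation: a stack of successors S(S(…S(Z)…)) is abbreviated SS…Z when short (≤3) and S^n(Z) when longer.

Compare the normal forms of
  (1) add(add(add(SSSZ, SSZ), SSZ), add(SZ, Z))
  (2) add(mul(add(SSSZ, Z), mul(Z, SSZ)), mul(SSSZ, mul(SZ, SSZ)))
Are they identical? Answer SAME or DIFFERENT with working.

Answer: DIFFERENT — A ⇓ S^8(Z), B ⇓ S^6(Z)

Working:
Term A:
  start: add(add(add(SSSZ, SSZ), SSZ), add(SZ, Z))
  step 1: add(add(S(add(SSZ, SSZ)), SSZ), add(SZ, Z))
  step 2: add(S(add(add(SSZ, SSZ), SSZ)), add(SZ, Z))
  step 3: S(add(add(add(SSZ, SSZ), SSZ), add(SZ, Z)))
  step 4: S(add(add(S(add(SZ, SSZ)), SSZ), add(SZ, Z)))
  step 5: S(add(S(add(add(SZ, SSZ), SSZ)), add(SZ, Z)))
  step 6: S(S(add(add(add(SZ, SSZ), SSZ), add(SZ, Z))))
  step 7: S(S(add(add(S(add(Z, SSZ)), SSZ), add(SZ, Z))))
  step 8: S(S(add(S(add(add(Z, SSZ), SSZ)), add(SZ, Z))))
  step 9: S(S(S(add(add(add(Z, SSZ), SSZ), add(SZ, Z)))))
  step 10: S(S(S(add(add(SSZ, SSZ), add(SZ, Z)))))
  step 11: S(S(S(add(S(add(SZ, SSZ)), add(SZ, Z)))))
  step 12: S(S(S(S(add(add(SZ, SSZ), add(SZ, Z))))))
  step 13: S(S(S(S(add(S(add(Z, SSZ)), add(SZ, Z))))))
  step 14: S(S(S(S(S(add(add(Z, SSZ), add(SZ, Z)))))))
  step 15: S(S(S(S(S(add(SSZ, add(SZ, Z)))))))
  step 16: S(S(S(S(S(S(add(SZ, add(SZ, Z))))))))
  step 17: S(S(S(S(S(S(S(add(Z, add(SZ, Z)))))))))
  step 18: S(S(S(S(S(S(S(add(SZ, Z))))))))
  step 19: S(S(S(S(S(S(S(S(add(Z, Z)))))))))
  step 20: S^8(Z)

Term B:
  start: add(mul(add(SSSZ, Z), mul(Z, SSZ)), mul(SSSZ, mul(SZ, SSZ)))
  step 1: add(mul(S(add(SSZ, Z)), mul(Z, SSZ)), mul(SSSZ, mul(SZ, SSZ)))
  step 2: add(add(mul(Z, SSZ), mul(add(SSZ, Z), mul(Z, SSZ))), mul(SSSZ, mul(SZ, SSZ)))
  step 3: add(add(Z, mul(add(SSZ, Z), mul(Z, SSZ))), mul(SSSZ, mul(SZ, SSZ)))
  step 4: add(mul(add(SSZ, Z), mul(Z, SSZ)), mul(SSSZ, mul(SZ, SSZ)))
  step 5: add(mul(S(add(SZ, Z)), mul(Z, SSZ)), mul(SSSZ, mul(SZ, SSZ)))
  step 6: add(add(mul(Z, SSZ), mul(add(SZ, Z), mul(Z, SSZ))), mul(SSSZ, mul(SZ, SSZ)))
  step 7: add(add(Z, mul(add(SZ, Z), mul(Z, SSZ))), mul(SSSZ, mul(SZ, SSZ)))
  step 8: add(mul(add(SZ, Z), mul(Z, SSZ)), mul(SSSZ, mul(SZ, SSZ)))
  step 9: add(mul(S(add(Z, Z)), mul(Z, SSZ)), mul(SSSZ, mul(SZ, SSZ)))
  step 10: add(add(mul(Z, SSZ), mul(add(Z, Z), mul(Z, SSZ))), mul(SSSZ, mul(SZ, SSZ)))
  step 11: add(add(Z, mul(add(Z, Z), mul(Z, SSZ))), mul(SSSZ, mul(SZ, SSZ)))
  step 12: add(mul(add(Z, Z), mul(Z, SSZ)), mul(SSSZ, mul(SZ, SSZ)))
  step 13: add(mul(Z, mul(Z, SSZ)), mul(SSSZ, mul(SZ, SSZ)))
  step 14: add(Z, mul(SSSZ, mul(SZ, SSZ)))
  step 15: mul(SSSZ, mul(SZ, SSZ))
  step 16: add(mul(SZ, SSZ), mul(SSZ, mul(SZ, SSZ)))
  step 17: add(add(SSZ, mul(Z, SSZ)), mul(SSZ, mul(SZ, SSZ)))
  step 18: add(S(add(SZ, mul(Z, SSZ))), mul(SSZ, mul(SZ, SSZ)))
  step 19: S(add(add(SZ, mul(Z, SSZ)), mul(SSZ, mul(SZ, SSZ))))
  step 20: S(add(S(add(Z, mul(Z, SSZ))), mul(SSZ, mul(SZ, SSZ))))
  step 21: S(S(add(add(Z, mul(Z, SSZ)), mul(SSZ, mul(SZ, SSZ)))))
  step 22: S(S(add(mul(Z, SSZ), mul(SSZ, mul(SZ, SSZ)))))
  step 23: S(S(add(Z, mul(SSZ, mul(SZ, SSZ)))))
  step 24: S(S(mul(SSZ, mul(SZ, SSZ))))
  step 25: S(S(add(mul(SZ, SSZ), mul(SZ, mul(SZ, SSZ)))))
  step 26: S(S(add(add(SSZ, mul(Z, SSZ)), mul(SZ, mul(SZ, SSZ)))))
  step 27: S(S(add(S(add(SZ, mul(Z, SSZ))), mul(SZ, mul(SZ, SSZ)))))
  step 28: S(S(S(add(add(SZ, mul(Z, SSZ)), mul(SZ, mul(SZ, SSZ))))))
  step 29: S(S(S(add(S(add(Z, mul(Z, SSZ))), mul(SZ, mul(SZ, SSZ))))))
  step 30: S(S(S(S(add(add(Z, mul(Z, SSZ)), mul(SZ, mul(SZ, SSZ)))))))
  step 31: S(S(S(S(add(mul(Z, SSZ), mul(SZ, mul(SZ, SSZ)))))))
  step 32: S(S(S(S(add(Z, mul(SZ, mul(SZ, SSZ)))))))
  step 33: S(S(S(S(mul(SZ, mul(SZ, SSZ))))))
  step 34: S(S(S(S(add(mul(SZ, SSZ), mul(Z, mul(SZ, SSZ)))))))
  step 35: S(S(S(S(add(add(SSZ, mul(Z, SSZ)), mul(Z, mul(SZ, SSZ)))))))
  step 36: S(S(S(S(add(S(add(SZ, mul(Z, SSZ))), mul(Z, mul(SZ, SSZ)))))))
  step 37: S(S(S(S(S(add(add(SZ, mul(Z, SSZ)), mul(Z, mul(SZ, SSZ))))))))
  step 38: S(S(S(S(S(add(S(add(Z, mul(Z, SSZ))), mul(Z, mul(SZ, SSZ))))))))
  step 39: S(S(S(S(S(S(add(add(Z, mul(Z, SSZ)), mul(Z, mul(SZ, SSZ)))))))))
  step 40: S(S(S(S(S(S(add(mul(Z, SSZ), mul(Z, mul(SZ, SSZ)))))))))
  step 41: S(S(S(S(S(S(add(Z, mul(Z, mul(SZ, SSZ)))))))))
  step 42: S(S(S(S(S(S(mul(Z, mul(SZ, SSZ))))))))
  step 43: S^6(Z)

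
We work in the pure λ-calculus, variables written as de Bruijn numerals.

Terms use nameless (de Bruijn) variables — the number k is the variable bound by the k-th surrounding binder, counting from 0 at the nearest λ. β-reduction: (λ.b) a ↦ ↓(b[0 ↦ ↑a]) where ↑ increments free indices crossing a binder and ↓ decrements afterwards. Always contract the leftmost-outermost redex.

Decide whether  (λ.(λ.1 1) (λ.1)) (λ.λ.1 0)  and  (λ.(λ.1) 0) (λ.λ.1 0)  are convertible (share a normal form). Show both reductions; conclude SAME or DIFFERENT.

Term A:
  start: (λ.(λ.1 1) (λ.1)) (λ.λ.1 0)
  step 1: (λ.(λ.λ.1 0) (λ.λ.1 0)) (λ.λ.λ.1 0)
  step 2: (λ.λ.1 0) (λ.λ.1 0)
  step 3: λ.(λ.λ.1 0) 0
  step 4: λ.λ.1 0

Term B:
  start: (λ.(λ.1) 0) (λ.λ.1 0)
  step 1: (λ.λ.λ.1 0) (λ.λ.1 0)
  step 2: λ.λ.1 0

Answer: SAME — A ⇓ λ.λ.1 0, B ⇓ λ.λ.1 0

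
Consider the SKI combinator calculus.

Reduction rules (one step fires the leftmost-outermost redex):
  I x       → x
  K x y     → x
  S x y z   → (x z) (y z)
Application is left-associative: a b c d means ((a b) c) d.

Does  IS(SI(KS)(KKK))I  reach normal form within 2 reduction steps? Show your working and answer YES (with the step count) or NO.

  start: IS(SI(KS)(KKK))I
  →1  S(SI(KS)(KKK))I
  →2  S(I(KKK)(KS(KKK)))I

Answer: NO — after 2 steps the term is S(I(KKK)(KS(KKK)))I, not yet normal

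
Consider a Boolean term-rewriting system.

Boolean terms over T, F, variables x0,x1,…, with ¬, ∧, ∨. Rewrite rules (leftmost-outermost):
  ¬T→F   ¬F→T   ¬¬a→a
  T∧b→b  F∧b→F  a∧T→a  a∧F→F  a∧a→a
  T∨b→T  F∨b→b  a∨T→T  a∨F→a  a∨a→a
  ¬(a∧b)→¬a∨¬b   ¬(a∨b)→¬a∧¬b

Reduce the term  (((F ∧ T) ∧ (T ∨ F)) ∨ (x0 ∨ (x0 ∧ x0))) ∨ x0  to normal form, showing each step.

  start: (((F ∧ T) ∧ (T ∨ F)) ∨ (x0 ∨ (x0 ∧ x0))) ∨ x0
  [1] ((F ∧ (T ∨ F)) ∨ (x0 ∨ (x0 ∧ x0))) ∨ x0
  [2] (F ∨ (x0 ∨ (x0 ∧ x0))) ∨ x0
  [3] (x0 ∨ (x0 ∧ x0)) ∨ x0
  [4] (x0 ∨ x0) ∨ x0
  [5] x0 ∨ x0
  [6] x0

Answer: normal form = x0  (in 6 steps)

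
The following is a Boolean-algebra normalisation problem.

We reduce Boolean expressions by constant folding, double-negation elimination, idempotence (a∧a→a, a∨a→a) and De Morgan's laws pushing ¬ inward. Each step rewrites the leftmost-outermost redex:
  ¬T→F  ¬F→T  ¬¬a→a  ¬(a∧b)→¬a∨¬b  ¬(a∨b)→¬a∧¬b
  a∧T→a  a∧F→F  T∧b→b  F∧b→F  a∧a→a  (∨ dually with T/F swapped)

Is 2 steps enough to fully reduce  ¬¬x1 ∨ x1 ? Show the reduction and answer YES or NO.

Answer: YES — reaches normal form x1 in 2 ≤ 2 steps

Derivation:
  start: ¬¬x1 ∨ x1
  step 1: x1 ∨ x1
  step 2: x1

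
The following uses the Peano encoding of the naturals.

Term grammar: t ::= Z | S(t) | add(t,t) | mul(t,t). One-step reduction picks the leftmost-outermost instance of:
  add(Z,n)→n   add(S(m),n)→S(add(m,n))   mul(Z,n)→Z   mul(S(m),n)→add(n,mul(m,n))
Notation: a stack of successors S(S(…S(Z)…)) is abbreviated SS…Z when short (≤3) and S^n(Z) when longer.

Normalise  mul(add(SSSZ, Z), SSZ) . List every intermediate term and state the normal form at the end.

Answer: normal form = S^6(Z)  (in 17 steps)

Reduction:
  start: mul(add(SSSZ, Z), SSZ)
  step 1: mul(S(add(SSZ, Z)), SSZ)
  step 2: add(SSZ, mul(add(SSZ, Z), SSZ))
  step 3: S(add(SZ, mul(add(SSZ, Z), SSZ)))
  step 4: S(S(add(Z, mul(add(SSZ, Z), SSZ))))
  step 5: S(S(mul(add(SSZ, Z), SSZ)))
  step 6: S(S(mul(S(add(SZ, Z)), SSZ)))
  step 7: S(S(add(SSZ, mul(add(SZ, Z), SSZ))))
  step 8: S(S(S(add(SZ, mul(add(SZ, Z), SSZ)))))
  step 9: S(S(S(S(add(Z, mul(add(SZ, Z), SSZ))))))
  step 10: S(S(S(S(mul(add(SZ, Z), SSZ)))))
  step 11: S(S(S(S(mul(S(add(Z, Z)), SSZ)))))
  step 12: S(S(S(S(add(SSZ, mul(add(Z, Z), SSZ))))))
  step 13: S(S(S(S(S(add(SZ, mul(add(Z, Z), SSZ)))))))
  step 14: S(S(S(S(S(S(add(Z, mul(add(Z, Z), SSZ))))))))
  step 15: S(S(S(S(S(S(mul(add(Z, Z), SSZ)))))))
  step 16: S(S(S(S(S(S(mul(Z, SSZ)))))))
  step 17: S^6(Z)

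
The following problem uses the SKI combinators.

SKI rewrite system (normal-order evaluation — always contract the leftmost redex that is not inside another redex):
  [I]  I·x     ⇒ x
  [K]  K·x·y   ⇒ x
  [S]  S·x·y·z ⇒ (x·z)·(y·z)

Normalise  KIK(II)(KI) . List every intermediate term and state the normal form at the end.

  start: KIK(II)(KI)
  →1  I(II)(KI)
  →2  II(KI)
  →3  I(KI)
  →4  KI

Answer: normal form = KI  (in 4 steps)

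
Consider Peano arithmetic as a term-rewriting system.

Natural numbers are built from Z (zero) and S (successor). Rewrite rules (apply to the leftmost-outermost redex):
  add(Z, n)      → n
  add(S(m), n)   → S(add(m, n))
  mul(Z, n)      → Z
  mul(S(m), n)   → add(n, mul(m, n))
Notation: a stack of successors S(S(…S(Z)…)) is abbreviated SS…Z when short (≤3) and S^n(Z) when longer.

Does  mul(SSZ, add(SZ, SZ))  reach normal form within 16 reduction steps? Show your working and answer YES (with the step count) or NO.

Answer: YES — reaches normal form S^4(Z) in 13 ≤ 16 steps

Reduction:
  start: mul(SSZ, add(SZ, SZ))
  step 1: add(add(SZ, SZ), mul(SZ, add(SZ, SZ)))
  step 2: add(S(add(Z, SZ)), mul(SZ, add(SZ, SZ)))
  step 3: S(add(add(Z, SZ), mul(SZ, add(SZ, SZ))))
  step 4: S(add(SZ, mul(SZ, add(SZ, SZ))))
  step 5: S(S(add(Z, mul(SZ, add(SZ, SZ)))))
  step 6: S(S(mul(SZ, add(SZ, SZ))))
  step 7: S(S(add(add(SZ, SZ), mul(Z, add(SZ, SZ)))))
  step 8: S(S(add(S(add(Z, SZ)), mul(Z, add(SZ, SZ)))))
  step 9: S(S(S(add(add(Z, SZ), mul(Z, add(SZ, SZ))))))
  step 10: S(S(S(add(SZ, mul(Z, add(SZ, SZ))))))
  step 11: S(S(S(S(add(Z, mul(Z, add(SZ, SZ)))))))
  step 12: S(S(S(S(mul(Z, add(SZ, SZ))))))
  step 13: S^4(Z)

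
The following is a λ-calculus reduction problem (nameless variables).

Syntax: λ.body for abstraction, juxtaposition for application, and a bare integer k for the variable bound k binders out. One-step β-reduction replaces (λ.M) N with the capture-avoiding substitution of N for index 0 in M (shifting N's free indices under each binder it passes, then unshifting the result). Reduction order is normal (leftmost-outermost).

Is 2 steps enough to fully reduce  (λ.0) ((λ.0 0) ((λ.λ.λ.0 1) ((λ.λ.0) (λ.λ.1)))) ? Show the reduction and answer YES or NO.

  start: (λ.0) ((λ.0 0) ((λ.λ.λ.0 1) ((λ.λ.0) (λ.λ.1))))
  [1] (λ.0 0) ((λ.λ.λ.0 1) ((λ.λ.0) (λ.λ.1)))
  [2] (λ.λ.λ.0 1) ((λ.λ.0) (λ.λ.1)) ((λ.λ.λ.0 1) ((λ.λ.0) (λ.λ.1)))

Answer: NO — after 2 steps the term is (λ.λ.λ.0 1) ((λ.λ.0) (λ.λ.1)) ((λ.λ.λ.0 1) ((λ.λ.0) (λ.λ.1))), not yet normal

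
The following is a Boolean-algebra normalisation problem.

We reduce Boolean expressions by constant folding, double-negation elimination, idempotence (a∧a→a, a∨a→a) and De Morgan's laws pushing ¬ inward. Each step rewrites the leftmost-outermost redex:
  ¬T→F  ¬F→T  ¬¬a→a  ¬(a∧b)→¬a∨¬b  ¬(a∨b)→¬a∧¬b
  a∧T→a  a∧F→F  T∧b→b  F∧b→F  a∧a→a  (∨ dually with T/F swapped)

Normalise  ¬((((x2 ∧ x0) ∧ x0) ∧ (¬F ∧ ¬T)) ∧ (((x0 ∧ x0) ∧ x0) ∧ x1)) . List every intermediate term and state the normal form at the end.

  start: ¬((((x2 ∧ x0) ∧ x0) ∧ (¬F ∧ ¬T)) ∧ (((x0 ∧ x0) ∧ x0) ∧ x1))
  step 1: ¬(((x2 ∧ x0) ∧ x0) ∧ (¬F ∧ ¬T)) ∨ ¬(((x0 ∧ x0) ∧ x0) ∧ x1)
  step 2: (¬((x2 ∧ x0) ∧ x0) ∨ ¬(¬F ∧ ¬T)) ∨ ¬(((x0 ∧ x0) ∧ x0) ∧ x1)
  step 3: ((¬(x2 ∧ x0) ∨ ¬x0) ∨ ¬(¬F ∧ ¬T)) ∨ ¬(((x0 ∧ x0) ∧ x0) ∧ x1)
  step 4: (((¬x2 ∨ ¬x0) ∨ ¬x0) ∨ ¬(¬F ∧ ¬T)) ∨ ¬(((x0 ∧ x0) ∧ x0) ∧ x1)
  step 5: (((¬x2 ∨ ¬x0) ∨ ¬x0) ∨ (¬¬F ∨ ¬¬T)) ∨ ¬(((x0 ∧ x0) ∧ x0) ∧ x1)
  step 6: (((¬x2 ∨ ¬x0) ∨ ¬x0) ∨ (F ∨ ¬¬T)) ∨ ¬(((x0 ∧ x0) ∧ x0) ∧ x1)
  step 7: (((¬x2 ∨ ¬x0) ∨ ¬x0) ∨ ¬¬T) ∨ ¬(((x0 ∧ x0) ∧ x0) ∧ x1)
  step 8: (((¬x2 ∨ ¬x0) ∨ ¬x0) ∨ T) ∨ ¬(((x0 ∧ x0) ∧ x0) ∧ x1)
  step 9: T ∨ ¬(((x0 ∧ x0) ∧ x0) ∧ x1)
  step 10: T

Answer: normal form = T  (in 10 steps)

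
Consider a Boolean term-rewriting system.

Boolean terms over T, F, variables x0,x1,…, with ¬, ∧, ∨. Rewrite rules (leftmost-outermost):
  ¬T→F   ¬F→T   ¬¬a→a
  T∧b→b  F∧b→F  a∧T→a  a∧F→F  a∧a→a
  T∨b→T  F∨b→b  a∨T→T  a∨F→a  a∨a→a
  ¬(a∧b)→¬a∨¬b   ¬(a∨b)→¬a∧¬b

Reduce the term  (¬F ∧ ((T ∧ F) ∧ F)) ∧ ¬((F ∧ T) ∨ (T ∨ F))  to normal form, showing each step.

  start: (¬F ∧ ((T ∧ F) ∧ F)) ∧ ¬((F ∧ T) ∨ (T ∨ F))
  step 1: (T ∧ ((T ∧ F) ∧ F)) ∧ ¬((F ∧ T) ∨ (T ∨ F))
  step 2: ((T ∧ F) ∧ F) ∧ ¬((F ∧ T) ∨ (T ∨ F))
  step 3: F ∧ ¬((F ∧ T) ∨ (T ∨ F))
  step 4: F

Answer: normal form = F  (in 4 steps)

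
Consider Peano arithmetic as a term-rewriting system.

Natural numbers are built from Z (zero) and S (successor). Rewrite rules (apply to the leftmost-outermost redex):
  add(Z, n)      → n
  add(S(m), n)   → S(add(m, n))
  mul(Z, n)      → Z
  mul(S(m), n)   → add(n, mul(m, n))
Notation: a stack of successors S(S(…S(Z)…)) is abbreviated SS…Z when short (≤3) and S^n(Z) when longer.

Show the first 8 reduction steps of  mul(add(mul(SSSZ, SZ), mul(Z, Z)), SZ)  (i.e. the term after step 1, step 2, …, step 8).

  start: mul(add(mul(SSSZ, SZ), mul(Z, Z)), SZ)
  →1  mul(add(add(SZ, mul(SSZ, SZ)), mul(Z, Z)), SZ)
  →2  mul(add(S(add(Z, mul(SSZ, SZ))), mul(Z, Z)), SZ)
  →3  mul(S(add(add(Z, mul(SSZ, SZ)), mul(Z, Z))), SZ)
  →4  add(SZ, mul(add(add(Z, mul(SSZ, SZ)), mul(Z, Z)), SZ))
  →5  S(add(Z, mul(add(add(Z, mul(SSZ, SZ)), mul(Z, Z)), SZ)))
  →6  S(mul(add(add(Z, mul(SSZ, SZ)), mul(Z, Z)), SZ))
  →7  S(mul(add(mul(SSZ, SZ), mul(Z, Z)), SZ))
  →8  S(mul(add(add(SZ, mul(SZ, SZ)), mul(Z, Z)), SZ))

Answer: after 8 steps: S(mul(add(add(SZ, mul(SZ, SZ)), mul(Z, Z)), SZ))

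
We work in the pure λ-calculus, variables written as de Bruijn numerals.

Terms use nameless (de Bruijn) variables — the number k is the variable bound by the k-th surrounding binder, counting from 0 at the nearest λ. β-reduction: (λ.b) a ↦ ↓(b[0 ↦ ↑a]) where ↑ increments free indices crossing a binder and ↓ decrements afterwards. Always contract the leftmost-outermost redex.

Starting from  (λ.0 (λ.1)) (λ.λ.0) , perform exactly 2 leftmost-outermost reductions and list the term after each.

  start: (λ.0 (λ.1)) (λ.λ.0)
  step 1: (λ.λ.0) (λ.λ.λ.0)
  step 2: λ.0

Answer: after 2 steps: λ.0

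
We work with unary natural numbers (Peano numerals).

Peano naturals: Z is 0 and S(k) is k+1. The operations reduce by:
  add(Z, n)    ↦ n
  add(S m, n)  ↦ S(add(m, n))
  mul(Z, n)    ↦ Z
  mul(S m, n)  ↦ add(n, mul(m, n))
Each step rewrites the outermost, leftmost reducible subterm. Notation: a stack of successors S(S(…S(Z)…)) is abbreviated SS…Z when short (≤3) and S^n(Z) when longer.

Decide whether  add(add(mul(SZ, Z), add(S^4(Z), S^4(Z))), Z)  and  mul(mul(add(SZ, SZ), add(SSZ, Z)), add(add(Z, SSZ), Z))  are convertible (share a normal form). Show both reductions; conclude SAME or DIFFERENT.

Answer: SAME — A ⇓ S^8(Z), B ⇓ S^8(Z)

Derivation:
Term A:
  start: add(add(mul(SZ, Z), add(S^4(Z), S^4(Z))), Z)
  →1  add(add(add(Z, mul(Z, Z)), add(S^4(Z), S^4(Z))), Z)
  →2  add(add(mul(Z, Z), add(S^4(Z), S^4(Z))), Z)
  →3  add(add(Z, add(S^4(Z), S^4(Z))), Z)
  →4  add(add(S^4(Z), S^4(Z)), Z)
  →5  add(S(add(SSSZ, S^4(Z))), Z)
  →6  S(add(add(SSSZ, S^4(Z)), Z))
  →7  S(add(S(add(SSZ, S^4(Z))), Z))
  →8  S(S(add(add(SSZ, S^4(Z)), Z)))
  →9  S(S(add(S(add(SZ, S^4(Z))), Z)))
  →10  S(S(S(add(add(SZ, S^4(Z)), Z))))
  →11  S(S(S(add(S(add(Z, S^4(Z))), Z))))
  →12  S(S(S(S(add(add(Z, S^4(Z)), Z)))))
  →13  S(S(S(S(add(S^4(Z), Z)))))
  →14  S(S(S(S(S(add(SSSZ, Z))))))
  →15  S(S(S(S(S(S(add(SSZ, Z)))))))
  →16  S(S(S(S(S(S(S(add(SZ, Z))))))))
  →17  S(S(S(S(S(S(S(S(add(Z, Z)))))))))
  →18  S^8(Z)

Term B:
  start: mul(mul(add(SZ, SZ), add(SSZ, Z)), add(add(Z, SSZ), Z))
  →1  mul(mul(S(add(Z, SZ)), add(SSZ, Z)), add(add(Z, SSZ), Z))
  →2  mul(add(add(SSZ, Z), mul(add(Z, SZ), add(SSZ, Z))), add(add(Z, SSZ), Z))
  →3  mul(add(S(add(SZ, Z)), mul(add(Z, SZ), add(SSZ, Z))), add(add(Z, SSZ), Z))
  →4  mul(S(add(add(SZ, Z), mul(add(Z, SZ), add(SSZ, Z)))), add(add(Z, SSZ), Z))
  →5  add(add(add(Z, SSZ), Z), mul(add(add(SZ, Z), mul(add(Z, SZ), add(SSZ, Z))), add(add(Z, SSZ), Z)))
  →6  add(add(SSZ, Z), mul(add(add(SZ, Z), mul(add(Z, SZ), add(SSZ, Z))), add(add(Z, SSZ), Z)))
  →7  add(S(add(SZ, Z)), mul(add(add(SZ, Z), mul(add(Z, SZ), add(SSZ, Z))), add(add(Z, SSZ), Z)))
  →8  S(add(add(SZ, Z), mul(add(add(SZ, Z), mul(add(Z, SZ), add(SSZ, Z))), add(add(Z, SSZ), Z))))
  →9  S(add(S(add(Z, Z)), mul(add(add(SZ, Z), mul(add(Z, SZ), add(SSZ, Z))), add(add(Z, SSZ), Z))))
  →10  S(S(add(add(Z, Z), mul(add(add(SZ, Z), mul(add(Z, SZ), add(SSZ, Z))), add(add(Z, SSZ), Z)))))
  →11  S(S(add(Z, mul(add(add(SZ, Z), mul(add(Z, SZ), add(SSZ, Z))), add(add(Z, SSZ), Z)))))
  →12  S(S(mul(add(add(SZ, Z), mul(add(Z, SZ), add(SSZ, Z))), add(add(Z, SSZ), Z))))
  →13  S(S(mul(add(S(add(Z, Z)), mul(add(Z, SZ), add(SSZ, Z))), add(add(Z, SSZ), Z))))
  →14  S(S(mul(S(add(add(Z, Z), mul(add(Z, SZ), add(SSZ, Z)))), add(add(Z, SSZ), Z))))
  →15  S(S(add(add(add(Z, SSZ), Z), mul(add(add(Z, Z), mul(add(Z, SZ), add(SSZ, Z))), add(add(Z, SSZ), Z)))))
  →16  S(S(add(add(SSZ, Z), mul(add(add(Z, Z), mul(add(Z, SZ), add(SSZ, Z))), add(add(Z, SSZ), Z)))))
  →17  S(S(add(S(add(SZ, Z)), mul(add(add(Z, Z), mul(add(Z, SZ), add(SSZ, Z))), add(add(Z, SSZ), Z)))))
  →18  S(S(S(add(add(SZ, Z), mul(add(add(Z, Z), mul(add(Z, SZ), add(SSZ, Z))), add(add(Z, SSZ), Z))))))
  →19  S(S(S(add(S(add(Z, Z)), mul(add(add(Z, Z), mul(add(Z, SZ), add(SSZ, Z))), add(add(Z, SSZ), Z))))))
  →20  S(S(S(S(add(add(Z, Z), mul(add(add(Z, Z), mul(add(Z, SZ), add(SSZ, Z))), add(add(Z, SSZ), Z)))))))
  →21  S(S(S(S(add(Z, mul(add(add(Z, Z), mul(add(Z, SZ), add(SSZ, Z))), add(add(Z, SSZ), Z)))))))
  →22  S(S(S(S(mul(add(add(Z, Z), mul(add(Z, SZ), add(SSZ, Z))), add(add(Z, SSZ), Z))))))
  →23  S(S(S(S(mul(add(Z, mul(add(Z, SZ), add(SSZ, Z))), add(add(Z, SSZ), Z))))))
  →24  S(S(S(S(mul(mul(add(Z, SZ), add(SSZ, Z)), add(add(Z, SSZ), Z))))))
  →25  S(S(S(S(mul(mul(SZ, add(SSZ, Z)), add(add(Z, SSZ), Z))))))
  →26  S(S(S(S(mul(add(add(SSZ, Z), mul(Z, add(SSZ, Z))), add(add(Z, SSZ), Z))))))
  →27  S(S(S(S(mul(add(S(add(SZ, Z)), mul(Z, add(SSZ, Z))), add(add(Z, SSZ), Z))))))
  →28  S(S(S(S(mul(S(add(add(SZ, Z), mul(Z, add(SSZ, Z)))), add(add(Z, SSZ), Z))))))
  →29  S(S(S(S(add(add(add(Z, SSZ), Z), mul(add(add(SZ, Z), mul(Z, add(SSZ, Z))), add(add(Z, SSZ), Z)))))))
  →30  S(S(S(S(add(add(SSZ, Z), mul(add(add(SZ, Z), mul(Z, add(SSZ, Z))), add(add(Z, SSZ), Z)))))))
  →31  S(S(S(S(add(S(add(SZ, Z)), mul(add(add(SZ, Z), mul(Z, add(SSZ, Z))), add(add(Z, SSZ), Z)))))))
  →32  S(S(S(S(S(add(add(SZ, Z), mul(add(add(SZ, Z), mul(Z, add(SSZ, Z))), add(add(Z, SSZ), Z))))))))
  →33  S(S(S(S(S(add(S(add(Z, Z)), mul(add(add(SZ, Z), mul(Z, add(SSZ, Z))), add(add(Z, SSZ), Z))))))))
  →34  S(S(S(S(S(S(add(add(Z, Z), mul(add(add(SZ, Z), mul(Z, add(SSZ, Z))), add(add(Z, SSZ), Z)))))))))
  →35  S(S(S(S(S(S(add(Z, mul(add(add(SZ, Z), mul(Z, add(SSZ, Z))), add(add(Z, SSZ), Z)))))))))
  →36  S(S(S(S(S(S(mul(add(add(SZ, Z), mul(Z, add(SSZ, Z))), add(add(Z, SSZ), Z))))))))
  →37  S(S(S(S(S(S(mul(add(S(add(Z, Z)), mul(Z, add(SSZ, Z))), add(add(Z, SSZ), Z))))))))
  →38  S(S(S(S(S(S(mul(S(add(add(Z, Z), mul(Z, add(SSZ, Z)))), add(add(Z, SSZ), Z))))))))
  →39  S(S(S(S(S(S(add(add(add(Z, SSZ), Z), mul(add(add(Z, Z), mul(Z, add(SSZ, Z))), add(add(Z, SSZ), Z)))))))))
  →40  S(S(S(S(S(S(add(add(SSZ, Z), mul(add(add(Z, Z), mul(Z, add(SSZ, Z))), add(add(Z, SSZ), Z)))))))))
  →41  S(S(S(S(S(S(add(S(add(SZ, Z)), mul(add(add(Z, Z), mul(Z, add(SSZ, Z))), add(add(Z, SSZ), Z)))))))))
  →42  S(S(S(S(S(S(S(add(add(SZ, Z), mul(add(add(Z, Z), mul(Z, add(SSZ, Z))), add(add(Z, SSZ), Z))))))))))
  →43  S(S(S(S(S(S(S(add(S(add(Z, Z)), mul(add(add(Z, Z), mul(Z, add(SSZ, Z))), add(add(Z, SSZ), Z))))))))))
  →44  S(S(S(S(S(S(S(S(add(add(Z, Z), mul(add(add(Z, Z), mul(Z, add(SSZ, Z))), add(add(Z, SSZ), Z)))))))))))
  →45  S(S(S(S(S(S(S(S(add(Z, mul(add(add(Z, Z), mul(Z, add(SSZ, Z))), add(add(Z, SSZ), Z)))))))))))
  →46  S(S(S(S(S(S(S(S(mul(add(add(Z, Z), mul(Z, add(SSZ, Z))), add(add(Z, SSZ), Z))))))))))
  →47  S(S(S(S(S(S(S(S(mul(add(Z, mul(Z, add(SSZ, Z))), add(add(Z, SSZ), Z))))))))))
  →48  S(S(S(S(S(S(S(S(mul(mul(Z, add(SSZ, Z)), add(add(Z, SSZ), Z))))))))))
  →49  S(S(S(S(S(S(S(S(mul(Z, add(add(Z, SSZ), Z))))))))))
  →50  S^8(Z)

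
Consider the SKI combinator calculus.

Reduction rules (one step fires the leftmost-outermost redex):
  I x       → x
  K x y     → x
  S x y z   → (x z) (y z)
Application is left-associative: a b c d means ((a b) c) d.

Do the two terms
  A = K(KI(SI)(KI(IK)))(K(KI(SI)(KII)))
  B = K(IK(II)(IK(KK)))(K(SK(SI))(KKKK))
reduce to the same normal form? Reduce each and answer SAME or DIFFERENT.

Answer: SAME — A ⇓ I, B ⇓ I

Reduction:
Term A:
  start: K(KI(SI)(KI(IK)))(K(KI(SI)(KII)))
  →1  KI(SI)(KI(IK))
  →2  I(KI(IK))
  →3  KI(IK)
  →4  I

Term B:
  start: K(IK(II)(IK(KK)))(K(SK(SI))(KKKK))
  →1  IK(II)(IK(KK))
  →2  K(II)(IK(KK))
  →3  II
  →4  I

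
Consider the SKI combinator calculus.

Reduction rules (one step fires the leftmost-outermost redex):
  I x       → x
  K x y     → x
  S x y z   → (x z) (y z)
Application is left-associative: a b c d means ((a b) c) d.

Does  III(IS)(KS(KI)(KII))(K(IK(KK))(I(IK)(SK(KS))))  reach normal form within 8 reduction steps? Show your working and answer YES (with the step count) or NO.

Answer: YES — reaches normal form S(SI)(K(KK)) in 8 ≤ 8 steps

Derivation:
  start: III(IS)(KS(KI)(KII))(K(IK(KK))(I(IK)(SK(KS))))
  [1] II(IS)(KS(KI)(KII))(K(IK(KK))(I(IK)(SK(KS))))
  [2] I(IS)(KS(KI)(KII))(K(IK(KK))(I(IK)(SK(KS))))
  [3] IS(KS(KI)(KII))(K(IK(KK))(I(IK)(SK(KS))))
  [4] S(KS(KI)(KII))(K(IK(KK))(I(IK)(SK(KS))))
  [5] S(S(KII))(K(IK(KK))(I(IK)(SK(KS))))
  [6] S(SI)(K(IK(KK))(I(IK)(SK(KS))))
  [7] S(SI)(IK(KK))
  [8] S(SI)(K(KK))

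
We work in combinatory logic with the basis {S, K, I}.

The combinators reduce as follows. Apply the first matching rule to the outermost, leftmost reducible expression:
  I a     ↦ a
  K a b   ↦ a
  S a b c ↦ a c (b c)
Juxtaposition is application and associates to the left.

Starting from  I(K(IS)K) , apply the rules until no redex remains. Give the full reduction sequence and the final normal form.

  start: I(K(IS)K)
  step 1: K(IS)K
  step 2: IS
  step 3: S

Answer: normal form = S  (in 3 steps)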